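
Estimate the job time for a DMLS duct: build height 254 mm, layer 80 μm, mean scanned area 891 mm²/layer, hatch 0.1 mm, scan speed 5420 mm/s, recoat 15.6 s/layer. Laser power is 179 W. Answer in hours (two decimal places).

Layer count = ceil(254 / 0.08) = 3175.
Per-layer scan distance = 891 / 0.1 = 8910 mm.
Per-layer scan time = 8910 / 5420, so 1.6439 s.
Layer cycle = 1.6439 + 15.6, so 17.2439 s.
Total: 3175 × 17.2439 s = 54749.3825 s → 15.21 hours.

15.21 hours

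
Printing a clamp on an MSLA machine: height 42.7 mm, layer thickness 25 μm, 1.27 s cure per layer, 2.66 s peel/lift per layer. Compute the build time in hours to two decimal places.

Number of layers: 42.7 / 0.025 → 1708 (rounded up).
Per-layer time: 1.27 + 2.66 → 3.93 s.
Total = 1708 × 3.93 = 6712.44 s = 1.86 hours.

1.86 hours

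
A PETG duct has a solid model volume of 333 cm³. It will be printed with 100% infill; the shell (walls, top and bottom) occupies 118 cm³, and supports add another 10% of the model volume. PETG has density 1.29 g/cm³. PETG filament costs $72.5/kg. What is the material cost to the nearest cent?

Volume inside the shell = 333 − 118 = 215 cm³.
Infill deposited = 1.00 × 215 = 215 cm³.
Support: 0.10 × 333 → 33.3 cm³.
Total printed volume = 118 + 215 + 33.3 = 366.3 cm³.
Mass = 366.3 × 1.29 = 472.527 g.
At $72.5/kg: 472.527/1000 × 72.5 = $34.26.

$34.26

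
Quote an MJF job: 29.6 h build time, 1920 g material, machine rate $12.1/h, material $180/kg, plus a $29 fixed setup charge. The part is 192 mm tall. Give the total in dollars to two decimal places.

Time charge: 12.1 × 29.6 → $358.16.
Feedstock cost = 180 × 1920/1000 = $345.60.
Total = 358.16 + 345.60 + 29 = $732.76.

$732.76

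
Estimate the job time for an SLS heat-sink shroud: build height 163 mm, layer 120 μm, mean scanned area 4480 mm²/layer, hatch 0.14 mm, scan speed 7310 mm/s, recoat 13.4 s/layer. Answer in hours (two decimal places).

6.71 hours

Layer count = ceil(163 / 0.12) = 1359.
Per-layer scan distance: 4480 / 0.14 → 32000 mm.
Scan time per layer: 32000 / 7310 → 4.3776 s.
Time per layer = 4.3776 + 13.4, so 17.7776 s.
Total: 1359 × 17.7776 s = 24159.7584 s → 6.71 hours.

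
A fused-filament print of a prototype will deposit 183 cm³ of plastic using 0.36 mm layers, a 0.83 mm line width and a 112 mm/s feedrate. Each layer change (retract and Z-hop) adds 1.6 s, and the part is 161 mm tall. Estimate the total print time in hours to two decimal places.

1.72 hours

Line area = 0.36 × 0.83, so 0.2988 mm².
Path length: 183000 mm³ / 0.2988 mm² → 612449.8 mm.
Extrusion time = 612449.8 / 112, so 5468.3 s.
Layers = ⌈161/0.36⌉ = 448.
Non-print overhead = 448 × 1.6, so 716.8 s.
Altogether 5468.3 + 716.8 = 6185.1 s, i.e. 1.72 hours.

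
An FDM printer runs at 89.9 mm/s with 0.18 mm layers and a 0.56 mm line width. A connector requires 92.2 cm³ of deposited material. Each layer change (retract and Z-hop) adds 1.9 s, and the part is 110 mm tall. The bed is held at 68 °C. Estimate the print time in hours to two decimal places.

Line area: 0.18 × 0.56 → 0.1008 mm².
Toolpath length = 92.2 cm³ / 0.1008 mm² = 92200 / 0.1008 = 914682.5 mm.
Print-move time = 914682.5 / 89.9 = 10174.4 s.
Layer count = ceil(110 / 0.18) = 612.
Z-hop total = 612 × 1.9, so 1162.8 s.
Total = 10174.4 + 1162.8 = 11337.2 s = 3.15 hours.

3.15 hours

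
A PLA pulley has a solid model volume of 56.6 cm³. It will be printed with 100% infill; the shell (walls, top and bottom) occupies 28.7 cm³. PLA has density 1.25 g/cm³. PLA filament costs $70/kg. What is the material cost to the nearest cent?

Volume inside the shell = 56.6 − 28.7, so 27.9 cm³.
Infill volume = 1.00 × 27.9, so 27.9 cm³.
Total printed volume = 28.7 + 27.9 = 56.6 cm³.
Mass: 56.6 × 1.25 → 70.75 g.
At $70/kg: 70.75/1000 × 70 = $4.95.

$4.95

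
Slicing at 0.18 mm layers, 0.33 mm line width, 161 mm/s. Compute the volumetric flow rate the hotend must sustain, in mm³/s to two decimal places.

Extrusion cross-section: 0.18 × 0.33 → 0.0594 mm².
Volumetric flow = 161 × 0.0594 = 9.56 mm³/s.

9.56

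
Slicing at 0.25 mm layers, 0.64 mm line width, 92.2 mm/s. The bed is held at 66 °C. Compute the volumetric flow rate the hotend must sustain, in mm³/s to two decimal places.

Bead cross-section: 0.25 × 0.64 → 0.16 mm².
Q = v·A = 92.2 × 0.16 = 14.75 mm³/s.

14.75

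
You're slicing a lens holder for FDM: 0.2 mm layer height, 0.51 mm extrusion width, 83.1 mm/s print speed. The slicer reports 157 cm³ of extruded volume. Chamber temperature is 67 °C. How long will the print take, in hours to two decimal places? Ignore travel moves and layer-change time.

5.15 hours

Extrusion cross-section: 0.2 × 0.51 → 0.102 mm².
Total extruded path = 157000/0.102 = 1539215.7 mm.
Print-move time = 1539215.7 / 83.1 = 18522.5 s.
Converting: 18522.5 s = 5.15 hours.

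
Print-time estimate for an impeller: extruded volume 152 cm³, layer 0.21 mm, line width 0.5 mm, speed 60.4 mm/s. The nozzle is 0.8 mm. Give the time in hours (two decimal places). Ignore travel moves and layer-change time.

6.66 hours

Bead cross-section: 0.21 × 0.5 → 0.105 mm².
Toolpath length = 152 cm³ / 0.105 mm² = 152000 / 0.105 = 1447619 mm.
Extrusion time = 1447619 / 60.4, so 23967.2 s.
23967.2 s = 6.66 hours.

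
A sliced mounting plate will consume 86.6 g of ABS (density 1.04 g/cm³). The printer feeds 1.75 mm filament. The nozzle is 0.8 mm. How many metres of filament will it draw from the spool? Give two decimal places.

Volume = 86.6 g / 1.04 g·cm⁻³ = 83.2692 cm³ = 83269.2 mm³.
Cross-section of 1.75 mm filament: π·(1.75/2)² = 2.4053 mm².
Length = 83269.2 / 2.4053 = 34619.05 mm = 34.62 m.

34.62 m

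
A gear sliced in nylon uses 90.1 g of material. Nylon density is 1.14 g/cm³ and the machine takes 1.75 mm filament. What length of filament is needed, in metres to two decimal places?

32.86 m

Volume = 90.1 g / 1.14 g·cm⁻³ = 79.0351 cm³ = 79035.1 mm³.
Cross-section of 1.75 mm filament: π·(1.75/2)² = 2.4053 mm².
L = V/A = 79035.1/2.4053 = 32858.73 mm → 32.86 m.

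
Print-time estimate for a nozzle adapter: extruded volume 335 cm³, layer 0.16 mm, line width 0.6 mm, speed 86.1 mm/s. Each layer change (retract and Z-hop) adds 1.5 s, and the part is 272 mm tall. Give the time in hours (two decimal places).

11.97 hours

Bead cross-section = 0.16 × 0.6, so 0.096 mm².
Total extruded path = 335000/0.096 = 3489583.3 mm.
Time extruding = 3489583.3 / 86.1 = 40529.4 s.
Layer count = ceil(272 / 0.16) = 1700.
Non-print overhead = 1700 × 1.5 = 2550 s.
Total = 40529.4 + 2550 = 43079.4 s = 11.97 hours.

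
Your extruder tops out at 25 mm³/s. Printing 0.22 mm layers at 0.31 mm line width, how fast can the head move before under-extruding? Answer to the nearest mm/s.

367 mm/s

Bead cross-section: 0.22 × 0.31 → 0.0682 mm².
Max speed = 25 / 0.0682 = 366.57 ≈ 367 mm/s.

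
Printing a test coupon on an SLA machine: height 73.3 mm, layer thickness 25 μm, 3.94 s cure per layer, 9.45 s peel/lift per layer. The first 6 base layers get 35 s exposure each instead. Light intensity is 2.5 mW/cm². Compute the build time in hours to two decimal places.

10.96 hours

Number of layers: 73.3 / 0.025 → 2932 (rounded up).
Base layers = 6 × (35 + 9.45), so 266.7 s.
Normal layers = 2926 × (3.94 + 9.45) = 39179.14 s.
Total = 266.7 + 39179.14 = 39445.84 s = 10.96 hours.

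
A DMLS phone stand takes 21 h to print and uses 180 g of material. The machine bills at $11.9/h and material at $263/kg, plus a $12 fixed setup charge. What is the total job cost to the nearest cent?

Machine cost = 11.9 × 21, so $249.90.
Material cost = 263 × 180/1000 = $47.34.
Total = 249.90 + 47.34 + 12 = $309.24.

$309.24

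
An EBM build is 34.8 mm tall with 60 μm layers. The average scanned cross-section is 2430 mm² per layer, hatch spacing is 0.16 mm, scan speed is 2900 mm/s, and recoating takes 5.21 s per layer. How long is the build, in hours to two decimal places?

Layer count = ceil(34.8 / 0.06) = 580.
Scan path per layer = 2430 / 0.16 = 15187.5 mm.
Scan time per layer = 15187.5 / 2900 = 5.2371 s.
Per-layer time = 5.2371 + 5.21, so 10.4471 s.
Total: 580 × 10.4471 s = 6059.318 s → 1.68 hours.

1.68 hours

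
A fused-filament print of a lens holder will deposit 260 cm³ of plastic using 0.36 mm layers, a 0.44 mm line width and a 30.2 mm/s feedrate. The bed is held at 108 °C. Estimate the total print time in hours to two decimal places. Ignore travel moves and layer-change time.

Line area: 0.36 × 0.44 → 0.1584 mm².
Toolpath length = 260 cm³ / 0.1584 mm² = 260000 / 0.1584 = 1641414.1 mm.
Extrusion time: 1641414.1 / 30.2 → 54351.5 s.
That's 54351.5 s → 15.10 hours.

15.10 hours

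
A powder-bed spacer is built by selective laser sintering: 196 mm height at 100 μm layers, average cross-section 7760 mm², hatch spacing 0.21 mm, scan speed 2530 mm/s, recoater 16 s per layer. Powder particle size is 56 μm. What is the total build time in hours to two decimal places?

16.66 hours

Layer count = ceil(196 / 0.1) = 1960.
Hatch length per layer: 7760 / 0.21 → 36952.4 mm.
Scan time per layer = 36952.4 / 2530 = 14.6057 s.
Layer cycle = 14.6057 + 16, so 30.6057 s.
1960 layers × 30.6057 s/layer = 59987.172 s, i.e. 16.66 hours.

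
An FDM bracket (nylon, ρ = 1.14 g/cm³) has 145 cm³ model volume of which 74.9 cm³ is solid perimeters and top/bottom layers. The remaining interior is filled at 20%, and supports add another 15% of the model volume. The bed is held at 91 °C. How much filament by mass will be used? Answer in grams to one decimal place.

Interior volume = 145 − 74.9, so 70.1 cm³.
Infill volume = 0.20 × 70.1 = 14.02 cm³.
Support = 0.15 × 145 = 21.75 cm³.
Total printed volume = 74.9 + 14.02 + 21.75 = 110.67 cm³.
Mass: 110.67 × 1.14 → 126.1638 g.

126.2 g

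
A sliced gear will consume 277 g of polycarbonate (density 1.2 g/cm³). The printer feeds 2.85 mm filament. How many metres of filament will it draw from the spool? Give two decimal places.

36.18 m

Volume = 277 g / 1.2 g·cm⁻³ = 230.8333 cm³ = 230833.3 mm³.
Filament cross-section = π × (2.85/2)² = 6.3794 mm².
L = V/A = 230833.3/6.3794 = 36184.17 mm → 36.18 m.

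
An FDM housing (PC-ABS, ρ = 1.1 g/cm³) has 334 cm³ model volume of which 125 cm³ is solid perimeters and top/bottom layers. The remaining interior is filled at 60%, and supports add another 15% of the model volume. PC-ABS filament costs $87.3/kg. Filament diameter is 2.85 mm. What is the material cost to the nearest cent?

Infill region: 334 − 125 → 209 cm³.
Infill volume: 0.60 × 209 → 125.4 cm³.
Support = 0.15 × 334 = 50.1 cm³.
Total extruded: 125 + 125.4 + 50.1 → 300.5 cm³.
Mass: 300.5 × 1.1 → 330.55 g.
At $87.3/kg: 330.55/1000 × 87.3 = $28.86.

$28.86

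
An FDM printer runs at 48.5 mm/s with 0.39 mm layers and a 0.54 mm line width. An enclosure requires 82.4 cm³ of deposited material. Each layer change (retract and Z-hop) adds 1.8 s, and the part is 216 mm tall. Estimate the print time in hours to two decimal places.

Extrusion cross-section = 0.39 × 0.54, so 0.2106 mm².
Toolpath length = 82.4 cm³ / 0.2106 mm² = 82400 / 0.2106 = 391263.1 mm.
Extrusion time: 391263.1 / 48.5 → 8067.3 s.
Layer count = ceil(216 / 0.39) = 554.
Layer-change overhead = 554 × 1.8, so 997.2 s.
Total = 8067.3 + 997.2 = 9064.5 s = 2.52 hours.

2.52 hours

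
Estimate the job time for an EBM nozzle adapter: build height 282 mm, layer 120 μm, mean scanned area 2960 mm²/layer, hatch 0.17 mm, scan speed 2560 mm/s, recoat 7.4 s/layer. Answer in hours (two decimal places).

Number of layers: 282 / 0.12 → 2350 (rounded up).
Hatch length per layer = 2960 / 0.17, so 17411.8 mm.
Per-layer scan time = 17411.8 / 2560, so 6.8015 s.
Time per layer: 6.8015 + 7.4 → 14.2015 s.
2350 layers × 14.2015 s/layer = 33373.525 s, i.e. 9.27 hours.

9.27 hours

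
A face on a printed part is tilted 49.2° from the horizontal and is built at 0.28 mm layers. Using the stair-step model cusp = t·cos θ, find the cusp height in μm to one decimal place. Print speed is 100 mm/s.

cos(49.2°) = 0.6534, so cusp = 0.28 × 0.6534 = 0.182952 mm → 183.0 μm.

183.0 μm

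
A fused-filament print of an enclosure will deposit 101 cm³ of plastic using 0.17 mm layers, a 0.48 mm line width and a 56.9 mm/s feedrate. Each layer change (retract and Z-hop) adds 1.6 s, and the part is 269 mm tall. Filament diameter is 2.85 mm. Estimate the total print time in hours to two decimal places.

Extrusion cross-section = 0.17 × 0.48, so 0.0816 mm².
Toolpath length = 101 cm³ / 0.0816 mm² = 101000 / 0.0816 = 1237745.1 mm.
Print-move time = 1237745.1 / 56.9 = 21753 s.
Layers = ⌈269/0.17⌉ = 1583.
Z-hop total = 1583 × 1.6 = 2532.8 s.
Total = 21753 + 2532.8 = 24285.8 s = 6.75 hours.

6.75 hours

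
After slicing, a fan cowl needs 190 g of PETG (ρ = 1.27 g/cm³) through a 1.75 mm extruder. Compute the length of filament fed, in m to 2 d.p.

Volume = 190 g / 1.27 g·cm⁻³ = 149.6063 cm³ = 149606.3 mm³.
A = π r² = π × 0.875² = 2.4053 mm².
L = V/A = 149606.3/2.4053 = 62198.6 mm → 62.20 m.

62.20 m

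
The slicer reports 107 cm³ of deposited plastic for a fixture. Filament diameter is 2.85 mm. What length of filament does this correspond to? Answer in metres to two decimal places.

Cross-section of 2.85 mm filament: π·(2.85/2)² = 6.3794 mm².
L = 107000 mm³ / 6.3794 mm² = 16772.74 mm, i.e. 16.77 m.

16.77 m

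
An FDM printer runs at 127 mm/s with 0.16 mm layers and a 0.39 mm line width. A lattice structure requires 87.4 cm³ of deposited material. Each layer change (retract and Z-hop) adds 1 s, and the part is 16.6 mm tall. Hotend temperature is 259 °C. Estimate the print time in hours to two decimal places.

Bead cross-section = 0.16 × 0.39, so 0.0624 mm².
Toolpath length = 87.4 cm³ / 0.0624 mm² = 87400 / 0.0624 = 1400641 mm.
Time extruding = 1400641 / 127 = 11028.7 s.
Layers = ⌈16.6/0.16⌉ = 104.
Layer-change overhead = 104 × 1, so 104 s.
Total = 11028.7 + 104 = 11132.7 s = 3.09 hours.

3.09 hours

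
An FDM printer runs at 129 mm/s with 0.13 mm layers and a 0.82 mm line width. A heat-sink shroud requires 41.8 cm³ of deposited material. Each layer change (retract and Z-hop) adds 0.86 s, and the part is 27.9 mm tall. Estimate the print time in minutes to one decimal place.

53.7 minutes

Extrusion cross-section = 0.13 × 0.82 = 0.1066 mm².
Toolpath length = 41.8 cm³ / 0.1066 mm² = 41800 / 0.1066 = 392120.1 mm.
Extrusion time: 392120.1 / 129 → 3039.7 s.
Layers = ⌈27.9/0.13⌉ = 215.
Layer-change overhead = 215 × 0.86, so 184.9 s.
Altogether 3039.7 + 184.9 = 3224.6 s, i.e. 53.7 minutes.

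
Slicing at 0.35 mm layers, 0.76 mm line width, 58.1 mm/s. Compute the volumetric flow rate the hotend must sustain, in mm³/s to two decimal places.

15.45

A = 0.35 × 0.76, so 0.266 mm².
Q = v·A = 58.1 × 0.266 = 15.45 mm³/s.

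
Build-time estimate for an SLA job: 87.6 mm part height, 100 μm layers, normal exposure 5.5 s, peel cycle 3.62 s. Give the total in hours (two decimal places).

Number of layers: 87.6 / 0.1 → 876 (rounded up).
Cycle time = 5.5 + 3.62, so 9.12 s.
Total = 876 × 9.12 = 7989.12 s = 2.22 hours.

2.22 hours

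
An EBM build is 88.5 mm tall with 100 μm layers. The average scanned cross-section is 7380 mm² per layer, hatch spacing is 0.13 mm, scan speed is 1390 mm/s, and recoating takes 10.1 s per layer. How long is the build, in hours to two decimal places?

12.52 hours

Layer count = ceil(88.5 / 0.1) = 885.
Hatch length per layer: 7380 / 0.13 → 56769.2 mm.
Per-layer scan time: 56769.2 / 1390 → 40.8412 s.
Per-layer time = 40.8412 + 10.1 = 50.9412 s.
Total: 885 × 50.9412 s = 45082.962 s → 12.52 hours.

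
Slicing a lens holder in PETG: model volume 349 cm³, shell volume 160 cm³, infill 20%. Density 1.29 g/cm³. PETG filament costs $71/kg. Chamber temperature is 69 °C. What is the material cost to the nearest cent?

$18.12

Infill region = 349 − 160, so 189 cm³.
Infill deposited = 0.20 × 189, so 37.8 cm³.
Total extruded: 160 + 37.8 → 197.8 cm³.
Mass: 197.8 × 1.29 → 255.162 g.
At $71/kg: 255.162/1000 × 71 = $18.12.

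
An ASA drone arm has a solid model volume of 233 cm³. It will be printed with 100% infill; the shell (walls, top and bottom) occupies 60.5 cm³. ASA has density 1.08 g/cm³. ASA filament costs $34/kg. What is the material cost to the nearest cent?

Volume inside the shell = 233 − 60.5, so 172.5 cm³.
Infill volume: 1.00 × 172.5 → 172.5 cm³.
Total extruded: 60.5 + 172.5 → 233 cm³.
Mass = 233 × 1.08 = 251.64 g.
At $34/kg: 251.64/1000 × 34 = $8.56.

$8.56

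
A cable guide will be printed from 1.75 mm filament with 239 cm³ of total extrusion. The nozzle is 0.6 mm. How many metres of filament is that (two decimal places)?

99.36 m

Cross-section of 1.75 mm filament: π·(1.75/2)² = 2.4053 mm².
Length = 239 cm³ / 2.4053 mm² = 239000 / 2.4053 = 99363.9 mm = 99.36 m.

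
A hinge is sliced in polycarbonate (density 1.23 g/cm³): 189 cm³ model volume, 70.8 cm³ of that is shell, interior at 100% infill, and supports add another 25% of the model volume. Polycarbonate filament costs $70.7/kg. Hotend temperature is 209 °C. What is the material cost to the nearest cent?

$20.54

Infill region: 189 − 70.8 → 118.2 cm³.
Deposited infill: 1.00 × 118.2 → 118.2 cm³.
Support = 0.25 × 189, so 47.25 cm³.
Total extruded = 70.8 + 118.2 + 47.25, so 236.25 cm³.
Mass = 236.25 × 1.23 = 290.5875 g.
At $70.7/kg: 290.5875/1000 × 70.7 = $20.54.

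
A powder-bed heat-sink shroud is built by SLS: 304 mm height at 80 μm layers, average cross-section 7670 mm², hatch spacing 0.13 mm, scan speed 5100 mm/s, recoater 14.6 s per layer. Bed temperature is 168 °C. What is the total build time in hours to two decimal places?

Layer count = ceil(304 / 0.08) = 3800.
Scan path per layer = 7670 / 0.13, so 59000 mm.
Per-layer scan time = 59000 / 5100 = 11.5686 s.
Layer cycle = 11.5686 + 14.6, so 26.1686 s.
Total: 3800 × 26.1686 s = 99440.68 s → 27.62 hours.

27.62 hours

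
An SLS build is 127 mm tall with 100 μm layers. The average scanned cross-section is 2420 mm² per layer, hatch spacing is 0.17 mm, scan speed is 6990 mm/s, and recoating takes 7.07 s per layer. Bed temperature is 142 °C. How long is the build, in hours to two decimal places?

Number of layers: 127 / 0.1 → 1270 (rounded up).
Scan path per layer = 2420 / 0.17, so 14235.3 mm.
Per-layer scan time = 14235.3 / 6990 = 2.0365 s.
Per-layer time = 2.0365 + 7.07 = 9.1065 s.
1270 layers × 9.1065 s/layer = 11565.255 s, i.e. 3.21 hours.

3.21 hours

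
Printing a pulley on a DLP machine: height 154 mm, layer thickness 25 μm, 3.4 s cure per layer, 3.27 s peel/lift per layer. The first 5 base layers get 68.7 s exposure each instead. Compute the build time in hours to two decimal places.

Layers = ⌈154/0.025⌉ = 6160.
Burn-in layers = 5 × (68.7 + 3.27) = 359.85 s.
Remaining layers = 6155 × (3.4 + 3.27), so 41053.85 s.
Sum: 359.85 + 41053.85 = 41413.7 s → 11.50 hours.

11.50 hours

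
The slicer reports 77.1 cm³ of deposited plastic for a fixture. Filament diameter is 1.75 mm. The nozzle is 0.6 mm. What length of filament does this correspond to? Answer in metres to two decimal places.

Filament cross-section = π × (1.75/2)² = 2.4053 mm².
Length = 77.1 cm³ / 2.4053 mm² = 77100 / 2.4053 = 32054.21 mm = 32.05 m.

32.05 m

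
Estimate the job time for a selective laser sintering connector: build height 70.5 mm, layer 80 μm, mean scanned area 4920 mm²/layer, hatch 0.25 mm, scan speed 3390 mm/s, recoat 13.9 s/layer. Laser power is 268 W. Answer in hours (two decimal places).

4.83 hours

Layer count = ceil(70.5 / 0.08) = 882.
Scan path per layer = 4920 / 0.25 = 19680 mm.
Laser time per layer = 19680 / 3390 = 5.8053 s.
Time per layer: 5.8053 + 13.9 → 19.7053 s.
Build time = 882 × 19.7053 = 17380.0746 s = 4.83 hours.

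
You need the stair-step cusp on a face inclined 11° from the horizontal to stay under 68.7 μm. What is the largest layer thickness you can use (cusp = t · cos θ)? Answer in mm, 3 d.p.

cos(11°) = 0.9816; t_max = 0.0687/0.9816 = 0.070 mm.

0.070 mm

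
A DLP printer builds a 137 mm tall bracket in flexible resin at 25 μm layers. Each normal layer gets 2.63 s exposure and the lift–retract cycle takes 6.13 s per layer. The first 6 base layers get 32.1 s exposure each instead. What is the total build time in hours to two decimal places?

Layer count = ceil(137 / 0.025) = 5480.
Base layers = 6 × (32.1 + 6.13), so 229.38 s.
Remaining layers = 5474 × (2.63 + 6.13), so 47952.24 s.
Sum: 229.38 + 47952.24 = 48181.62 s → 13.38 hours.

13.38 hours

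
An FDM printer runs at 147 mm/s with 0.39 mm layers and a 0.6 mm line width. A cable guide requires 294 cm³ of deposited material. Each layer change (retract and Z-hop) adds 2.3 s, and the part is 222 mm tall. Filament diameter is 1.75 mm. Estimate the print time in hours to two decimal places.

Line area: 0.39 × 0.6 → 0.234 mm².
Toolpath length = 294 cm³ / 0.234 mm² = 294000 / 0.234 = 1256410.3 mm.
Time extruding = 1256410.3 / 147, so 8547 s.
Layer count = ceil(222 / 0.39) = 570.
Non-print overhead: 570 × 2.3 → 1311 s.
Total = 8547 + 1311 = 9858 s = 2.74 hours.

2.74 hours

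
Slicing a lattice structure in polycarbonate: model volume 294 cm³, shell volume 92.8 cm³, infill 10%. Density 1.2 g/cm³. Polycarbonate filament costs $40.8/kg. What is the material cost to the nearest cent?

Infill region = 294 − 92.8, so 201.2 cm³.
Infill deposited = 0.10 × 201.2 = 20.12 cm³.
Total extruded: 92.8 + 20.12 → 112.92 cm³.
Mass = 112.92 × 1.2, so 135.504 g.
Cost = 135.504 g / 1000 × $40.8/kg = $5.53.

$5.53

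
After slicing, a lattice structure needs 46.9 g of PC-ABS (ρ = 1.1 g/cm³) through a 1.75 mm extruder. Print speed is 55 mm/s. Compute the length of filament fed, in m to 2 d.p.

Volume = 46.9 g / 1.1 g·cm⁻³ = 42.6364 cm³ = 42636.4 mm³.
A = π r² = π × 0.875² = 2.4053 mm².
L = V/A = 42636.4/2.4053 = 17726.02 mm → 17.73 m.

17.73 m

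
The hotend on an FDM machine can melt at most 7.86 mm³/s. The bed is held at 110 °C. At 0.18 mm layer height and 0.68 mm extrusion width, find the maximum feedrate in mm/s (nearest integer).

64 mm/s

Extrusion cross-section = 0.18 × 0.68 = 0.1224 mm².
v_max = Q/A = 7.86/0.1224 = 64.22 mm/s → 64 mm/s.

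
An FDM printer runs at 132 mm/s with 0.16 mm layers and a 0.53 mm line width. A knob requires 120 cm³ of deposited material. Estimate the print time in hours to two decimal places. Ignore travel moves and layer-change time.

2.98 hours

Bead cross-section = 0.16 × 0.53, so 0.0848 mm².
Total extruded path = 120000/0.0848 = 1415094.3 mm.
Extrusion time = 1415094.3 / 132 = 10720.4 s.
In the requested units: 10720.4 s = 2.98 hours.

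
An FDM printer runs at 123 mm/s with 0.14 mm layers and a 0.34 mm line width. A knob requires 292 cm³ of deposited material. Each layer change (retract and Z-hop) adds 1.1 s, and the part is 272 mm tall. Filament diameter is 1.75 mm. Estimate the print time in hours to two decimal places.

Line area: 0.14 × 0.34 → 0.0476 mm².
Path length: 292000 mm³ / 0.0476 mm² → 6134453.8 mm.
Time extruding = 6134453.8 / 123 = 49873.6 s.
Layers = ⌈272/0.14⌉ = 1943.
Non-print overhead = 1943 × 1.1, so 2137.3 s.
Altogether 49873.6 + 2137.3 = 52010.9 s, i.e. 14.45 hours.

14.45 hours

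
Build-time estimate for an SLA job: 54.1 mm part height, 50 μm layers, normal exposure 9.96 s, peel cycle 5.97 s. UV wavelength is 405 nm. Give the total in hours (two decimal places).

4.79 hours

Layer count = ceil(54.1 / 0.05) = 1082.
Cycle time = 9.96 + 5.97 = 15.93 s.
Build time: 1082 × 15.93 s = 17236.26 s, i.e. 4.79 hours.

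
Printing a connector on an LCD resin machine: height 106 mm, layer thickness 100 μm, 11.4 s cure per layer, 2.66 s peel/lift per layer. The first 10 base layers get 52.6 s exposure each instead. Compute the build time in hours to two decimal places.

4.25 hours

Number of layers: 106 / 0.1 → 1060 (rounded up).
Burn-in layers = 10 × (52.6 + 2.66), so 552.6 s.
Normal layers = 1050 × (11.4 + 2.66) = 14763 s.
Total = 552.6 + 14763 = 15315.6 s = 4.25 hours.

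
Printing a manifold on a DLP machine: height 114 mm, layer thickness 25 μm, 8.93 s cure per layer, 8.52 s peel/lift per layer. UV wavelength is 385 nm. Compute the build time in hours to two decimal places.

22.10 hours

Number of layers: 114 / 0.025 → 4560 (rounded up).
Per-layer time = 8.93 + 8.52 = 17.45 s.
Build time: 4560 × 17.45 s = 79572 s, i.e. 22.10 hours.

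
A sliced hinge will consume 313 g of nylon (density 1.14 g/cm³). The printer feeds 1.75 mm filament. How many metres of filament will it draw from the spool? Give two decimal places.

114.15 m

Extruded volume: 313/1.14 = 274.5614 cm³ (274561.4 mm³).
Filament cross-section = π × (1.75/2)² = 2.4053 mm².
Length = 274561.4 / 2.4053 = 114148.51 mm = 114.15 m.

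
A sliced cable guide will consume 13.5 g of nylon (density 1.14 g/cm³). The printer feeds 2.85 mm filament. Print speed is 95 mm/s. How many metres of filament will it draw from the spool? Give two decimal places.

Volume = 13.5 g / 1.14 g·cm⁻³ = 11.8421 cm³ = 11842.1 mm³.
Filament cross-section = π × (2.85/2)² = 6.3794 mm².
L = V/A = 11842.1/6.3794 = 1856.3 mm → 1.86 m.

1.86 m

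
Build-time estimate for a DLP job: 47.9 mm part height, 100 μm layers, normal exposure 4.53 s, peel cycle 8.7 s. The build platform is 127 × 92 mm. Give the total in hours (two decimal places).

Layer count = ceil(47.9 / 0.1) = 479.
Cycle time = 4.53 + 8.7 = 13.23 s.
Total = 479 × 13.23 = 6337.17 s = 1.76 hours.

1.76 hours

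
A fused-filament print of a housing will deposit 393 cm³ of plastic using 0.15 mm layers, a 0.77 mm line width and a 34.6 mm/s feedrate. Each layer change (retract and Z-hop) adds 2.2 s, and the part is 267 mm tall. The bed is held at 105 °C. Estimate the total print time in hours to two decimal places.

Line area = 0.15 × 0.77 = 0.1155 mm².
Total extruded path = 393000/0.1155 = 3402597.4 mm.
Extrusion time: 3402597.4 / 34.6 → 98341 s.
Number of layers: 267 / 0.15 → 1780 (rounded up).
Layer-change overhead = 1780 × 2.2, so 3916 s.
Altogether 98341 + 3916 = 102257 s, i.e. 28.40 hours.

28.40 hours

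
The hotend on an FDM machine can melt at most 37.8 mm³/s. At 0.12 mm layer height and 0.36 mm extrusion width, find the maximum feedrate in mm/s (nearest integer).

A = 0.12 × 0.36, so 0.0432 mm².
Max speed = 37.8 / 0.0432 = 875.00 ≈ 875 mm/s.

875 mm/s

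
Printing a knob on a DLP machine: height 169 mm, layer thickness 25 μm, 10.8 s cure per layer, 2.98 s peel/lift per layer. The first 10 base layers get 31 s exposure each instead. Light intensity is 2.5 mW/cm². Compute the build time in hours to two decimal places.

25.93 hours

Layer count = ceil(169 / 0.025) = 6760.
Base layers = 10 × (31 + 2.98), so 339.8 s.
Normal layers = 6750 × (10.8 + 2.98), so 93015 s.
Sum: 339.8 + 93015 = 93354.8 s → 25.93 hours.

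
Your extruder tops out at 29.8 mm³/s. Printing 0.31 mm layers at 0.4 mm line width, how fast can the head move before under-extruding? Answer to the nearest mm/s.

Extrusion cross-section: 0.31 × 0.4 → 0.124 mm².
Max speed = 29.8 / 0.124 = 240.32 ≈ 240 mm/s.

240 mm/s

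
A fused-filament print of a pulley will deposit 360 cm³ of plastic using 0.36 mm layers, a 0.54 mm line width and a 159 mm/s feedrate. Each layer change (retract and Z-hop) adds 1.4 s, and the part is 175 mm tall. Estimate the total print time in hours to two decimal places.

3.42 hours

Line area: 0.36 × 0.54 → 0.1944 mm².
Total extruded path = 360000/0.1944 = 1851851.9 mm.
Extrusion time = 1851851.9 / 159 = 11646.9 s.
Layer count = ceil(175 / 0.36) = 487.
Z-hop total = 487 × 1.4 = 681.8 s.
Altogether 11646.9 + 681.8 = 12328.7 s, i.e. 3.42 hours.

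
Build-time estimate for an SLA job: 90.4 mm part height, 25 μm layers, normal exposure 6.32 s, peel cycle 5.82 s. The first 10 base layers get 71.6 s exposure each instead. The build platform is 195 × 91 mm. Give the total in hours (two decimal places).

Layer count = ceil(90.4 / 0.025) = 3616.
Base layers: 10 × (71.6 + 5.82) → 774.2 s.
Remaining layers: 3606 × (6.32 + 5.82) → 43776.84 s.
Total = 774.2 + 43776.84 = 44551.04 s = 12.38 hours.

12.38 hours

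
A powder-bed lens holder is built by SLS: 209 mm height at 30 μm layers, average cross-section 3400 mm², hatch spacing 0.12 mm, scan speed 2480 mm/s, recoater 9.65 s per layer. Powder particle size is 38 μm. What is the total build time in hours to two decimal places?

Number of layers: 209 / 0.03 → 6967 (rounded up).
Scan path per layer = 3400 / 0.12 = 28333.3 mm.
Laser time per layer: 28333.3 / 2480 → 11.4247 s.
Layer cycle = 11.4247 + 9.65, so 21.0747 s.
Total: 6967 × 21.0747 s = 146827.4349 s → 40.79 hours.

40.79 hours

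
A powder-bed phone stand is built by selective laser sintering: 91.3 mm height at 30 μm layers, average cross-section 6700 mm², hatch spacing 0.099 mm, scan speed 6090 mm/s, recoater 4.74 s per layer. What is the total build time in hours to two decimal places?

13.40 hours

Layers = ⌈91.3/0.03⌉ = 3044.
Scan path per layer = 6700 / 0.099 = 67676.8 mm.
Laser time per layer: 67676.8 / 6090 → 11.1128 s.
Per-layer time: 11.1128 + 4.74 → 15.8528 s.
Build time = 3044 × 15.8528 = 48255.9232 s = 13.40 hours.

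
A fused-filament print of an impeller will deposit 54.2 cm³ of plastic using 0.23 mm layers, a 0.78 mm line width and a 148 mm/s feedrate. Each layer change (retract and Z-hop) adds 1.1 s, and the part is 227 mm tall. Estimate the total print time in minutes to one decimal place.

Extrusion cross-section: 0.23 × 0.78 → 0.1794 mm².
Total extruded path = 54200/0.1794 = 302118.2 mm.
Extrusion time: 302118.2 / 148 → 2041.3 s.
Number of layers: 227 / 0.23 → 987 (rounded up).
Non-print overhead: 987 × 1.1 → 1085.7 s.
Altogether 2041.3 + 1085.7 = 3127 s, i.e. 52.1 minutes.

52.1 minutes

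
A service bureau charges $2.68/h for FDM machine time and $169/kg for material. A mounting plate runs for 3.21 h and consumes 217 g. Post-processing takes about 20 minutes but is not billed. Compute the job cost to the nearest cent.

$45.28

Machine-time cost = 2.68 × 3.21, so $8.6028.
Feedstock cost = 169 × 217/1000 = $36.673.
Total = 8.6028 + 36.673 = 45.2758 ≈ $45.28.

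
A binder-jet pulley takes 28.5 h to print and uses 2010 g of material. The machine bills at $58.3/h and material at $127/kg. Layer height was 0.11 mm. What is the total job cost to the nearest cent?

Machine-time cost: 58.3 × 28.5 → $1661.55.
Feedstock cost: 127 × 2010/1000 → $255.27.
Total = 1661.55 + 255.27 = $1916.82.

$1916.82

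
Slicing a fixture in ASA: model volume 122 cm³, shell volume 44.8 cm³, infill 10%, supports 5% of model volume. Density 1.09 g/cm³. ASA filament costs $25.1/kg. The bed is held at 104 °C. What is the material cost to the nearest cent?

$1.60

Volume inside the shell = 122 − 44.8 = 77.2 cm³.
Infill deposited = 0.10 × 77.2 = 7.72 cm³.
Support = 0.05 × 122, so 6.1 cm³.
Total printed volume = 44.8 + 7.72 + 6.1 = 58.62 cm³.
Mass = 58.62 × 1.09 = 63.8958 g.
At $25.1/kg: 63.8958/1000 × 25.1 = $1.60.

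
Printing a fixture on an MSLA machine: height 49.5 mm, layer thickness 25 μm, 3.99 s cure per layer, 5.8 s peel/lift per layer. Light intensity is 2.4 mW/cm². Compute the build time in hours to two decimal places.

5.38 hours

Layer count = ceil(49.5 / 0.025) = 1980.
Cycle time: 3.99 + 5.8 → 9.79 s.
Total = 1980 × 9.79 = 19384.2 s = 5.38 hours.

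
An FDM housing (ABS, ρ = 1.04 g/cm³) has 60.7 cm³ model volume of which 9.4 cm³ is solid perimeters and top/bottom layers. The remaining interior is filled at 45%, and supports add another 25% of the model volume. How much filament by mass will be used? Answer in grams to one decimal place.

49.6 g

Interior volume: 60.7 − 9.4 → 51.3 cm³.
Infill deposited = 0.45 × 51.3, so 23.085 cm³.
Support: 0.25 × 60.7 → 15.175 cm³.
Deposited volume = 9.4 + 23.085 + 15.175, so 47.66 cm³.
Mass: 47.66 × 1.04 → 49.5664 g.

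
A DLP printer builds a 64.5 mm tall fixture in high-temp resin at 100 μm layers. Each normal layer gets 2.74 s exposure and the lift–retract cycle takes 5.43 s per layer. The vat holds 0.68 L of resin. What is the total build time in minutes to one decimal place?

87.8 minutes

Layer count = ceil(64.5 / 0.1) = 645.
Per-layer time = 2.74 + 5.43 = 8.17 s.
Build time: 645 × 8.17 s = 5269.65 s, i.e. 87.8 minutes.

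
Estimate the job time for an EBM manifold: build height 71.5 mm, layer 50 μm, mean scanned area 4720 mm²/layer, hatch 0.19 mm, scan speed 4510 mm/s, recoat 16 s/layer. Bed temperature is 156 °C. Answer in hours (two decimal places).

Layers = ⌈71.5/0.05⌉ = 1430.
Scan path per layer = 4720 / 0.19, so 24842.1 mm.
Beam time per layer = 24842.1 / 4510, so 5.5082 s.
Layer cycle = 5.5082 + 16 = 21.5082 s.
1430 layers × 21.5082 s/layer = 30756.726 s, i.e. 8.54 hours.

8.54 hours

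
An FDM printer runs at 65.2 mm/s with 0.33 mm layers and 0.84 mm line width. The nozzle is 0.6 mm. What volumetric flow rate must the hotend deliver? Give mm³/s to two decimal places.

Bead cross-section: 0.33 × 0.84 → 0.2772 mm².
Volumetric flow = 65.2 × 0.2772 = 18.07 mm³/s.

18.07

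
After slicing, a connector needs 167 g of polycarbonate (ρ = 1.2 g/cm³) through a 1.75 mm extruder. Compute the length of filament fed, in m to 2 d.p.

Volume = 167 g / 1.2 g·cm⁻³ = 139.1667 cm³ = 139166.7 mm³.
Cross-section of 1.75 mm filament: π·(1.75/2)² = 2.4053 mm².
L = V/A = 139166.7/2.4053 = 57858.35 mm → 57.86 m.

57.86 m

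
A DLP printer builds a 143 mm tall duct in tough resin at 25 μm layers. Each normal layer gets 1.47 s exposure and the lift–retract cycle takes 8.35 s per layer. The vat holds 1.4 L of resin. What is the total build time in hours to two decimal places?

Layers = ⌈143/0.025⌉ = 5720.
Cycle time = 1.47 + 8.35 = 9.82 s.
Build time: 5720 × 9.82 s = 56170.4 s, i.e. 15.60 hours.

15.60 hours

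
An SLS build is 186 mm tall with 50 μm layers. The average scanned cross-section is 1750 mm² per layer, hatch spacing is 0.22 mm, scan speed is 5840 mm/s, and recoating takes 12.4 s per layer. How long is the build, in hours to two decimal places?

14.22 hours

Number of layers: 186 / 0.05 → 3720 (rounded up).
Hatch length per layer = 1750 / 0.22, so 7954.5 mm.
Laser time per layer = 7954.5 / 5840, so 1.3621 s.
Per-layer time: 1.3621 + 12.4 → 13.7621 s.
Total: 3720 × 13.7621 s = 51195.012 s → 14.22 hours.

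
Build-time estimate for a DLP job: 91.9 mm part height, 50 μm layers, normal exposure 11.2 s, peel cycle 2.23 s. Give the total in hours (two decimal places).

Layer count = ceil(91.9 / 0.05) = 1838.
Cycle time = 11.2 + 2.23, so 13.43 s.
Total = 1838 × 13.43 = 24684.34 s = 6.86 hours.

6.86 hours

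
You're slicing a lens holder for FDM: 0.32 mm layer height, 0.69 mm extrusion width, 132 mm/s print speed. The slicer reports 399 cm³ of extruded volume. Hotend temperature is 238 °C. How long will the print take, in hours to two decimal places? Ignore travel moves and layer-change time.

3.80 hours

Bead cross-section: 0.32 × 0.69 → 0.2208 mm².
Path length: 399000 mm³ / 0.2208 mm² → 1807065.2 mm.
Extrusion time: 1807065.2 / 132 → 13689.9 s.
Converting: 13689.9 s = 3.80 hours.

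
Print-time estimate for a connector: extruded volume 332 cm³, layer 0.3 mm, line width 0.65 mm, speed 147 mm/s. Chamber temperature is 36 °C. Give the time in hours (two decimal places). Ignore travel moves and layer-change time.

3.22 hours

Line area = 0.3 × 0.65, so 0.195 mm².
Total extruded path = 332000/0.195 = 1702564.1 mm.
Print-move time: 1702564.1 / 147 → 11582.1 s.
Converting: 11582.1 s = 3.22 hours.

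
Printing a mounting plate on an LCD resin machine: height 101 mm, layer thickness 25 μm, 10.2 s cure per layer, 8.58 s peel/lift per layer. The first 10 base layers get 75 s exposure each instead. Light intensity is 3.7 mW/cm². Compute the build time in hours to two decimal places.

Layer count = ceil(101 / 0.025) = 4040.
Burn-in layers: 10 × (75 + 8.58) → 835.8 s.
Remaining layers = 4030 × (10.2 + 8.58) = 75683.4 s.
Sum: 835.8 + 75683.4 = 76519.2 s → 21.26 hours.

21.26 hours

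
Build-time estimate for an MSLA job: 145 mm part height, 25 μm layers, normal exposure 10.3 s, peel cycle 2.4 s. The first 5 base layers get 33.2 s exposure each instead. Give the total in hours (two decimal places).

20.49 hours

Layers = ⌈145/0.025⌉ = 5800.
Burn-in layers = 5 × (33.2 + 2.4) = 178 s.
Regular layers = 5795 × (10.3 + 2.4), so 73596.5 s.
Sum: 178 + 73596.5 = 73774.5 s → 20.49 hours.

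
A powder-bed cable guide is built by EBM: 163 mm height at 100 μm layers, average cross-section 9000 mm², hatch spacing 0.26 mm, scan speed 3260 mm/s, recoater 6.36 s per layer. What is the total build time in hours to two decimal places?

Number of layers: 163 / 0.1 → 1630 (rounded up).
Per-layer scan distance = 9000 / 0.26 = 34615.4 mm.
Scan time per layer = 34615.4 / 3260 = 10.6182 s.
Layer cycle: 10.6182 + 6.36 → 16.9782 s.
Build time = 1630 × 16.9782 = 27674.466 s = 7.69 hours.

7.69 hours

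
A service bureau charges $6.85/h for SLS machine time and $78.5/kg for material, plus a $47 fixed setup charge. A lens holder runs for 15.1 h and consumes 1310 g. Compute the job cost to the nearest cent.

$253.27

Machine-time cost = 6.85 × 15.1 = $103.435.
Material cost = 78.5 × 1310/1000, so $102.835.
Adding setup: 103.435 + 102.835 + 47 → $253.27.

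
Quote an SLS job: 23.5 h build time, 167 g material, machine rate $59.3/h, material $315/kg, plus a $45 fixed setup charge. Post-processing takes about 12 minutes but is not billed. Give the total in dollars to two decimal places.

Machine-time cost = 59.3 × 23.5 = $1393.55.
Feedstock cost = 315 × 167/1000, so $52.605.
Adding setup: 1393.55 + 52.605 + 45 → 1491.155 ≈ $1491.16.

$1491.16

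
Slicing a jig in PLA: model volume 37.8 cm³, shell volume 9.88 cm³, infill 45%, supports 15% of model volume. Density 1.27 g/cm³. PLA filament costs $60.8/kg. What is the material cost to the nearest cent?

Infill region: 37.8 − 9.88 → 27.92 cm³.
Deposited infill: 0.45 × 27.92 → 12.564 cm³.
Support: 0.15 × 37.8 → 5.67 cm³.
Deposited volume = 9.88 + 12.564 + 5.67, so 28.114 cm³.
Mass: 28.114 × 1.27 → 35.70478 g.
At $60.8/kg: 35.70478/1000 × 60.8 = $2.17.

$2.17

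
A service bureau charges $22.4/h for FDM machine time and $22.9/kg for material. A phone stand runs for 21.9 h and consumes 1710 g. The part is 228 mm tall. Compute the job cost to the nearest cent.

$529.72

Machine cost = 22.4 × 21.9 = $490.56.
Material cost = 22.9 × 1710/1000 = $39.159.
Total = 490.56 + 39.159 = 529.719 ≈ $529.72.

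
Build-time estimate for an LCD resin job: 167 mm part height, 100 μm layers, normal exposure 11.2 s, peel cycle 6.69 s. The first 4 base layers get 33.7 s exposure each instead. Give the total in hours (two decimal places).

Number of layers: 167 / 0.1 → 1670 (rounded up).
Bottom layers = 4 × (33.7 + 6.69), so 161.56 s.
Regular layers = 1666 × (11.2 + 6.69), so 29804.74 s.
Sum: 161.56 + 29804.74 = 29966.3 s → 8.32 hours.

8.32 hours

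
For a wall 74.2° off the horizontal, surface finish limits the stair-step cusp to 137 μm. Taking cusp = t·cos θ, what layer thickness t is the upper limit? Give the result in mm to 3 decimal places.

t = h_c / cos θ = 0.137 / 0.2723 = 0.503 mm.

0.503 mm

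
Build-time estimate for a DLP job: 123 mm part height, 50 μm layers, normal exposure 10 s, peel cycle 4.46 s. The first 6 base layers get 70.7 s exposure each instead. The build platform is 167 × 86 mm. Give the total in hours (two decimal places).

9.98 hours

Number of layers: 123 / 0.05 → 2460 (rounded up).
Burn-in layers = 6 × (70.7 + 4.46) = 450.96 s.
Remaining layers = 2454 × (10 + 4.46), so 35484.84 s.
Sum: 450.96 + 35484.84 = 35935.8 s → 9.98 hours.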